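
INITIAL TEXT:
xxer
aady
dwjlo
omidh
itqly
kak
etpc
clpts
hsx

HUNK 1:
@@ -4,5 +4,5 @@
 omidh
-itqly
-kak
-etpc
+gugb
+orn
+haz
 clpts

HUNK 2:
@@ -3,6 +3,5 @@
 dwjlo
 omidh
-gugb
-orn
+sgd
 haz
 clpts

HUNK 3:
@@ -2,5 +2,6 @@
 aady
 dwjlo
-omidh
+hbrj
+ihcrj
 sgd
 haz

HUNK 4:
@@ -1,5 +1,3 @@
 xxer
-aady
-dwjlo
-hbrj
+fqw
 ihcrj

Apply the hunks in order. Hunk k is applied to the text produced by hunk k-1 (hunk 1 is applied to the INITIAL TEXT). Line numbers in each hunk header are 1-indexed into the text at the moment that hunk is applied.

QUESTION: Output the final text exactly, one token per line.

Answer: xxer
fqw
ihcrj
sgd
haz
clpts
hsx

Derivation:
Hunk 1: at line 4 remove [itqly,kak,etpc] add [gugb,orn,haz] -> 9 lines: xxer aady dwjlo omidh gugb orn haz clpts hsx
Hunk 2: at line 3 remove [gugb,orn] add [sgd] -> 8 lines: xxer aady dwjlo omidh sgd haz clpts hsx
Hunk 3: at line 2 remove [omidh] add [hbrj,ihcrj] -> 9 lines: xxer aady dwjlo hbrj ihcrj sgd haz clpts hsx
Hunk 4: at line 1 remove [aady,dwjlo,hbrj] add [fqw] -> 7 lines: xxer fqw ihcrj sgd haz clpts hsx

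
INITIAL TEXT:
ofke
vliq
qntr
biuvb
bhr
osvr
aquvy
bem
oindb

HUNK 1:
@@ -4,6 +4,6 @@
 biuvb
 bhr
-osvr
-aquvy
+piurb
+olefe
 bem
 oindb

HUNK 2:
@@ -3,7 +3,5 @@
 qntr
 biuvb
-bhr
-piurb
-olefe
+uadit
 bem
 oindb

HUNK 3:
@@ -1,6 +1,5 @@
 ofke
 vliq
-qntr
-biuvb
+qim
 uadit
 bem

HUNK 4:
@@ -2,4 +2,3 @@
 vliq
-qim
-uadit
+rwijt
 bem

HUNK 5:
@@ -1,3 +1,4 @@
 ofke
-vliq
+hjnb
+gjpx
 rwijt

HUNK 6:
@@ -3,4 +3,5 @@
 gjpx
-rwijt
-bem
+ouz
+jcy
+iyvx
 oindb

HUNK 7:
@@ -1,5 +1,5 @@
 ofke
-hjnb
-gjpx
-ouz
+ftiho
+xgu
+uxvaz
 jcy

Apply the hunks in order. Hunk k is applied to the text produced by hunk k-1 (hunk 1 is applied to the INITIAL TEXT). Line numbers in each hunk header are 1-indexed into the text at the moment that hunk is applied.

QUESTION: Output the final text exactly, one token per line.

Hunk 1: at line 4 remove [osvr,aquvy] add [piurb,olefe] -> 9 lines: ofke vliq qntr biuvb bhr piurb olefe bem oindb
Hunk 2: at line 3 remove [bhr,piurb,olefe] add [uadit] -> 7 lines: ofke vliq qntr biuvb uadit bem oindb
Hunk 3: at line 1 remove [qntr,biuvb] add [qim] -> 6 lines: ofke vliq qim uadit bem oindb
Hunk 4: at line 2 remove [qim,uadit] add [rwijt] -> 5 lines: ofke vliq rwijt bem oindb
Hunk 5: at line 1 remove [vliq] add [hjnb,gjpx] -> 6 lines: ofke hjnb gjpx rwijt bem oindb
Hunk 6: at line 3 remove [rwijt,bem] add [ouz,jcy,iyvx] -> 7 lines: ofke hjnb gjpx ouz jcy iyvx oindb
Hunk 7: at line 1 remove [hjnb,gjpx,ouz] add [ftiho,xgu,uxvaz] -> 7 lines: ofke ftiho xgu uxvaz jcy iyvx oindb

Answer: ofke
ftiho
xgu
uxvaz
jcy
iyvx
oindb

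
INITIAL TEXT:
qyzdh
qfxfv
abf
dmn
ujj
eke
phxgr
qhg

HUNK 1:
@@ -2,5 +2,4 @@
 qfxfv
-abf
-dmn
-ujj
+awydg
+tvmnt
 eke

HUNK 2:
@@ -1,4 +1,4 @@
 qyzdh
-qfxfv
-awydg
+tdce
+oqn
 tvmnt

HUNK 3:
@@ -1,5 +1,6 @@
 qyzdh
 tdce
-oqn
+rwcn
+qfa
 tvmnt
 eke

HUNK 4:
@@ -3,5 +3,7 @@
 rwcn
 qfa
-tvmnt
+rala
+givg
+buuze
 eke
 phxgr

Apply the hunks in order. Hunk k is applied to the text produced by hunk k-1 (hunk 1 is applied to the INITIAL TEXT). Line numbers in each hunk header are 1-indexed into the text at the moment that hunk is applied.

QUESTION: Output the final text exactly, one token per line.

Hunk 1: at line 2 remove [abf,dmn,ujj] add [awydg,tvmnt] -> 7 lines: qyzdh qfxfv awydg tvmnt eke phxgr qhg
Hunk 2: at line 1 remove [qfxfv,awydg] add [tdce,oqn] -> 7 lines: qyzdh tdce oqn tvmnt eke phxgr qhg
Hunk 3: at line 1 remove [oqn] add [rwcn,qfa] -> 8 lines: qyzdh tdce rwcn qfa tvmnt eke phxgr qhg
Hunk 4: at line 3 remove [tvmnt] add [rala,givg,buuze] -> 10 lines: qyzdh tdce rwcn qfa rala givg buuze eke phxgr qhg

Answer: qyzdh
tdce
rwcn
qfa
rala
givg
buuze
eke
phxgr
qhg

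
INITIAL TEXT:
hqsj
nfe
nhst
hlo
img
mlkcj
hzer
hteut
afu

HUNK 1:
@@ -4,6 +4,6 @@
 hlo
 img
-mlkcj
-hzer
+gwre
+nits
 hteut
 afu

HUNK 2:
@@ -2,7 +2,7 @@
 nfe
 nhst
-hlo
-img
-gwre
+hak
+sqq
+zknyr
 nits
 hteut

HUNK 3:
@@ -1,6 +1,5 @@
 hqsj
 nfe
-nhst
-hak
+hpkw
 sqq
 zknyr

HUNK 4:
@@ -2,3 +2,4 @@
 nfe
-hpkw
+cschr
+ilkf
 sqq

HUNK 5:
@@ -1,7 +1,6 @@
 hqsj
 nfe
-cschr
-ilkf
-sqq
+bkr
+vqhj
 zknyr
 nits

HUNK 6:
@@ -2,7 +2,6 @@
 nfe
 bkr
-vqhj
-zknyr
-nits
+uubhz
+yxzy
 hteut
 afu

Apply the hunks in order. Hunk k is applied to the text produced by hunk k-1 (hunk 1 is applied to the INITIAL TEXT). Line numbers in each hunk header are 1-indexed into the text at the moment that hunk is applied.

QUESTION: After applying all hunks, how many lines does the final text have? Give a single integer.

Hunk 1: at line 4 remove [mlkcj,hzer] add [gwre,nits] -> 9 lines: hqsj nfe nhst hlo img gwre nits hteut afu
Hunk 2: at line 2 remove [hlo,img,gwre] add [hak,sqq,zknyr] -> 9 lines: hqsj nfe nhst hak sqq zknyr nits hteut afu
Hunk 3: at line 1 remove [nhst,hak] add [hpkw] -> 8 lines: hqsj nfe hpkw sqq zknyr nits hteut afu
Hunk 4: at line 2 remove [hpkw] add [cschr,ilkf] -> 9 lines: hqsj nfe cschr ilkf sqq zknyr nits hteut afu
Hunk 5: at line 1 remove [cschr,ilkf,sqq] add [bkr,vqhj] -> 8 lines: hqsj nfe bkr vqhj zknyr nits hteut afu
Hunk 6: at line 2 remove [vqhj,zknyr,nits] add [uubhz,yxzy] -> 7 lines: hqsj nfe bkr uubhz yxzy hteut afu
Final line count: 7

Answer: 7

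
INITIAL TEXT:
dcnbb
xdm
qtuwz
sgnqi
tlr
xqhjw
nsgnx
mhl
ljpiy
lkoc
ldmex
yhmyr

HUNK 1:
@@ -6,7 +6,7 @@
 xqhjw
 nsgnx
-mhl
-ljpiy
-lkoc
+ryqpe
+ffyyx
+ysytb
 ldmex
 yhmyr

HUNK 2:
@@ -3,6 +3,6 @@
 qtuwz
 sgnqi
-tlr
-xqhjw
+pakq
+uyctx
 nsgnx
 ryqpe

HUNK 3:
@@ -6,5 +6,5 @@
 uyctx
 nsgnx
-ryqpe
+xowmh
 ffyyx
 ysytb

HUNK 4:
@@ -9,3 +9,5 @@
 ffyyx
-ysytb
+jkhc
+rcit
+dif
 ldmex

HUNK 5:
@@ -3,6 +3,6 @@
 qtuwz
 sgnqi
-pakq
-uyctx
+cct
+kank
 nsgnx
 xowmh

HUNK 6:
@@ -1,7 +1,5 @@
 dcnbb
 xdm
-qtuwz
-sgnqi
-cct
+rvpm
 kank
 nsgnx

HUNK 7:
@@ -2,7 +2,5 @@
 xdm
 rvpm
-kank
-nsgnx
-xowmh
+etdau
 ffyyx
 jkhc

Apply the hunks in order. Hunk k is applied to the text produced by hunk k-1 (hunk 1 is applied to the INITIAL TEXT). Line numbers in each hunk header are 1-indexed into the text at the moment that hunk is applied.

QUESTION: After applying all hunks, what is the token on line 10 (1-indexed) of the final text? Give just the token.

Hunk 1: at line 6 remove [mhl,ljpiy,lkoc] add [ryqpe,ffyyx,ysytb] -> 12 lines: dcnbb xdm qtuwz sgnqi tlr xqhjw nsgnx ryqpe ffyyx ysytb ldmex yhmyr
Hunk 2: at line 3 remove [tlr,xqhjw] add [pakq,uyctx] -> 12 lines: dcnbb xdm qtuwz sgnqi pakq uyctx nsgnx ryqpe ffyyx ysytb ldmex yhmyr
Hunk 3: at line 6 remove [ryqpe] add [xowmh] -> 12 lines: dcnbb xdm qtuwz sgnqi pakq uyctx nsgnx xowmh ffyyx ysytb ldmex yhmyr
Hunk 4: at line 9 remove [ysytb] add [jkhc,rcit,dif] -> 14 lines: dcnbb xdm qtuwz sgnqi pakq uyctx nsgnx xowmh ffyyx jkhc rcit dif ldmex yhmyr
Hunk 5: at line 3 remove [pakq,uyctx] add [cct,kank] -> 14 lines: dcnbb xdm qtuwz sgnqi cct kank nsgnx xowmh ffyyx jkhc rcit dif ldmex yhmyr
Hunk 6: at line 1 remove [qtuwz,sgnqi,cct] add [rvpm] -> 12 lines: dcnbb xdm rvpm kank nsgnx xowmh ffyyx jkhc rcit dif ldmex yhmyr
Hunk 7: at line 2 remove [kank,nsgnx,xowmh] add [etdau] -> 10 lines: dcnbb xdm rvpm etdau ffyyx jkhc rcit dif ldmex yhmyr
Final line 10: yhmyr

Answer: yhmyr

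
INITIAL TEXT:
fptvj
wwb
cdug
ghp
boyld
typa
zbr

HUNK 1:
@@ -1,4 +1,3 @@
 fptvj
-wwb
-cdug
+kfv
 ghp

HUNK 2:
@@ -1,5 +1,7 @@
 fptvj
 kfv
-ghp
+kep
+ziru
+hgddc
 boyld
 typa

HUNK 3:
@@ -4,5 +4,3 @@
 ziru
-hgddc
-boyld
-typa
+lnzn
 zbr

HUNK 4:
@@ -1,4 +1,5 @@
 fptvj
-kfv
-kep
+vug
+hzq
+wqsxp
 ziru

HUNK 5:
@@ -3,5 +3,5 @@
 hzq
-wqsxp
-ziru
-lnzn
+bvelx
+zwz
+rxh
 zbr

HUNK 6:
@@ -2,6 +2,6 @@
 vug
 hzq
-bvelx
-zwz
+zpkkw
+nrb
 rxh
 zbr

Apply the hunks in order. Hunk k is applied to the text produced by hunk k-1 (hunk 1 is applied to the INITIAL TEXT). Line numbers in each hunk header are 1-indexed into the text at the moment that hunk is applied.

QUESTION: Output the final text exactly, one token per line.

Answer: fptvj
vug
hzq
zpkkw
nrb
rxh
zbr

Derivation:
Hunk 1: at line 1 remove [wwb,cdug] add [kfv] -> 6 lines: fptvj kfv ghp boyld typa zbr
Hunk 2: at line 1 remove [ghp] add [kep,ziru,hgddc] -> 8 lines: fptvj kfv kep ziru hgddc boyld typa zbr
Hunk 3: at line 4 remove [hgddc,boyld,typa] add [lnzn] -> 6 lines: fptvj kfv kep ziru lnzn zbr
Hunk 4: at line 1 remove [kfv,kep] add [vug,hzq,wqsxp] -> 7 lines: fptvj vug hzq wqsxp ziru lnzn zbr
Hunk 5: at line 3 remove [wqsxp,ziru,lnzn] add [bvelx,zwz,rxh] -> 7 lines: fptvj vug hzq bvelx zwz rxh zbr
Hunk 6: at line 2 remove [bvelx,zwz] add [zpkkw,nrb] -> 7 lines: fptvj vug hzq zpkkw nrb rxh zbr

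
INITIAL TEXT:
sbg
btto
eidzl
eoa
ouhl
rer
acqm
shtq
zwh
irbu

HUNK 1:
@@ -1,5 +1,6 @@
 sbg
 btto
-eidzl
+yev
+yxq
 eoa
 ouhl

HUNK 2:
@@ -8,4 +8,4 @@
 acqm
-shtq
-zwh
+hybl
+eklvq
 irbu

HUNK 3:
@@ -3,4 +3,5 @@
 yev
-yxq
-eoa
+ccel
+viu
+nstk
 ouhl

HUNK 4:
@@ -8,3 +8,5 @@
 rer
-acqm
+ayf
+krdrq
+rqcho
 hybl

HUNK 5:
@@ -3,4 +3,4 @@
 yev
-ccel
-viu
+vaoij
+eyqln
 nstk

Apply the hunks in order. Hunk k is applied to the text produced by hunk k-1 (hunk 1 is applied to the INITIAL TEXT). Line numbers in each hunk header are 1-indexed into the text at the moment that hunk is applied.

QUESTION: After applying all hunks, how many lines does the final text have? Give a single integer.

Answer: 14

Derivation:
Hunk 1: at line 1 remove [eidzl] add [yev,yxq] -> 11 lines: sbg btto yev yxq eoa ouhl rer acqm shtq zwh irbu
Hunk 2: at line 8 remove [shtq,zwh] add [hybl,eklvq] -> 11 lines: sbg btto yev yxq eoa ouhl rer acqm hybl eklvq irbu
Hunk 3: at line 3 remove [yxq,eoa] add [ccel,viu,nstk] -> 12 lines: sbg btto yev ccel viu nstk ouhl rer acqm hybl eklvq irbu
Hunk 4: at line 8 remove [acqm] add [ayf,krdrq,rqcho] -> 14 lines: sbg btto yev ccel viu nstk ouhl rer ayf krdrq rqcho hybl eklvq irbu
Hunk 5: at line 3 remove [ccel,viu] add [vaoij,eyqln] -> 14 lines: sbg btto yev vaoij eyqln nstk ouhl rer ayf krdrq rqcho hybl eklvq irbu
Final line count: 14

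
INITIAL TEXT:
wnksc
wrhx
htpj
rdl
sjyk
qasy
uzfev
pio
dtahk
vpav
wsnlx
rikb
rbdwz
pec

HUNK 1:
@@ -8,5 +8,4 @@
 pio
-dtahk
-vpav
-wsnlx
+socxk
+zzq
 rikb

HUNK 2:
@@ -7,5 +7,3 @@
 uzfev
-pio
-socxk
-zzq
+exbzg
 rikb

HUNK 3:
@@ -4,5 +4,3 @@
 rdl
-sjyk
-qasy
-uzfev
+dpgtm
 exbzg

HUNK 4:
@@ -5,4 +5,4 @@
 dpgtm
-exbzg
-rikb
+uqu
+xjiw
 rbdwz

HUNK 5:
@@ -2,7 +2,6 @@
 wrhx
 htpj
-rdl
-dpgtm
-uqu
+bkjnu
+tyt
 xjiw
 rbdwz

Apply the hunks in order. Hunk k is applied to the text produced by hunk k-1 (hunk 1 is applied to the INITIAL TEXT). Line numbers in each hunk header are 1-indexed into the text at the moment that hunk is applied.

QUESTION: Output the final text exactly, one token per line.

Hunk 1: at line 8 remove [dtahk,vpav,wsnlx] add [socxk,zzq] -> 13 lines: wnksc wrhx htpj rdl sjyk qasy uzfev pio socxk zzq rikb rbdwz pec
Hunk 2: at line 7 remove [pio,socxk,zzq] add [exbzg] -> 11 lines: wnksc wrhx htpj rdl sjyk qasy uzfev exbzg rikb rbdwz pec
Hunk 3: at line 4 remove [sjyk,qasy,uzfev] add [dpgtm] -> 9 lines: wnksc wrhx htpj rdl dpgtm exbzg rikb rbdwz pec
Hunk 4: at line 5 remove [exbzg,rikb] add [uqu,xjiw] -> 9 lines: wnksc wrhx htpj rdl dpgtm uqu xjiw rbdwz pec
Hunk 5: at line 2 remove [rdl,dpgtm,uqu] add [bkjnu,tyt] -> 8 lines: wnksc wrhx htpj bkjnu tyt xjiw rbdwz pec

Answer: wnksc
wrhx
htpj
bkjnu
tyt
xjiw
rbdwz
pec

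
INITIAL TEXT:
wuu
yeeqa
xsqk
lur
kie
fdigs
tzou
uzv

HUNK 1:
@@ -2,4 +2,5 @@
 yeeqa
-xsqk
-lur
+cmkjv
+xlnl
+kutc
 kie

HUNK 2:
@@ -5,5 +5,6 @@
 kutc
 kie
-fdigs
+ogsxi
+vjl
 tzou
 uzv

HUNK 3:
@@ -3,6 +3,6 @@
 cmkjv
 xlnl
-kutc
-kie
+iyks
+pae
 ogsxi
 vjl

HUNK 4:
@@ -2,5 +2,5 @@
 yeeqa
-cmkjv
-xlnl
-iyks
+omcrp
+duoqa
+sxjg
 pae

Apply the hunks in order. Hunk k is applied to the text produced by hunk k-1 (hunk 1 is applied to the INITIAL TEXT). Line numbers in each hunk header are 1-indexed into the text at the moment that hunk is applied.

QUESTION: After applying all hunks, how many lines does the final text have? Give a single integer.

Answer: 10

Derivation:
Hunk 1: at line 2 remove [xsqk,lur] add [cmkjv,xlnl,kutc] -> 9 lines: wuu yeeqa cmkjv xlnl kutc kie fdigs tzou uzv
Hunk 2: at line 5 remove [fdigs] add [ogsxi,vjl] -> 10 lines: wuu yeeqa cmkjv xlnl kutc kie ogsxi vjl tzou uzv
Hunk 3: at line 3 remove [kutc,kie] add [iyks,pae] -> 10 lines: wuu yeeqa cmkjv xlnl iyks pae ogsxi vjl tzou uzv
Hunk 4: at line 2 remove [cmkjv,xlnl,iyks] add [omcrp,duoqa,sxjg] -> 10 lines: wuu yeeqa omcrp duoqa sxjg pae ogsxi vjl tzou uzv
Final line count: 10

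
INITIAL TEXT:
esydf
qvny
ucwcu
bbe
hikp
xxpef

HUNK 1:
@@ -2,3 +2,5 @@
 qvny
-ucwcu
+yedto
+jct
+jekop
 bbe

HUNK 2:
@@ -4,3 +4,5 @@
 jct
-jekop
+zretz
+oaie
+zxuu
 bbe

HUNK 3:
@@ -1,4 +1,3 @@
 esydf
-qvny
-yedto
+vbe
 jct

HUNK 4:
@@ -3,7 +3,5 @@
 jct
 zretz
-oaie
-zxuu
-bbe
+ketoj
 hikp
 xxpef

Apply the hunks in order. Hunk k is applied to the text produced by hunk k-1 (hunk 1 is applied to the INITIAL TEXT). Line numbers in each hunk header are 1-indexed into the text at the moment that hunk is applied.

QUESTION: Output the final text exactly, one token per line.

Hunk 1: at line 2 remove [ucwcu] add [yedto,jct,jekop] -> 8 lines: esydf qvny yedto jct jekop bbe hikp xxpef
Hunk 2: at line 4 remove [jekop] add [zretz,oaie,zxuu] -> 10 lines: esydf qvny yedto jct zretz oaie zxuu bbe hikp xxpef
Hunk 3: at line 1 remove [qvny,yedto] add [vbe] -> 9 lines: esydf vbe jct zretz oaie zxuu bbe hikp xxpef
Hunk 4: at line 3 remove [oaie,zxuu,bbe] add [ketoj] -> 7 lines: esydf vbe jct zretz ketoj hikp xxpef

Answer: esydf
vbe
jct
zretz
ketoj
hikp
xxpef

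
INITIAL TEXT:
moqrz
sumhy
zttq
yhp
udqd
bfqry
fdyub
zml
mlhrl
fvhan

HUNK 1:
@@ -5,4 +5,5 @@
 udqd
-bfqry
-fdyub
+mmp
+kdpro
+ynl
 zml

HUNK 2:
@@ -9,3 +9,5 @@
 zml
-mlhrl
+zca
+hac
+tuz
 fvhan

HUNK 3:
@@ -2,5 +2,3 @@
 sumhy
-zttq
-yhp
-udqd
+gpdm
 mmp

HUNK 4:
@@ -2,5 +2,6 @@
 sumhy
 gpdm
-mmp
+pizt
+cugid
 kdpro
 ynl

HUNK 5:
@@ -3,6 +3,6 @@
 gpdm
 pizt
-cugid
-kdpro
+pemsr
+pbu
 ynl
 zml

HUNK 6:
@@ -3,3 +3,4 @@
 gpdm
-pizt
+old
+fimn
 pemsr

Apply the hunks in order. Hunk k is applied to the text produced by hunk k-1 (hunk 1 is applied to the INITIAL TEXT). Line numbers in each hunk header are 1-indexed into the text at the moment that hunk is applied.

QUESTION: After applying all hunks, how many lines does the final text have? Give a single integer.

Answer: 13

Derivation:
Hunk 1: at line 5 remove [bfqry,fdyub] add [mmp,kdpro,ynl] -> 11 lines: moqrz sumhy zttq yhp udqd mmp kdpro ynl zml mlhrl fvhan
Hunk 2: at line 9 remove [mlhrl] add [zca,hac,tuz] -> 13 lines: moqrz sumhy zttq yhp udqd mmp kdpro ynl zml zca hac tuz fvhan
Hunk 3: at line 2 remove [zttq,yhp,udqd] add [gpdm] -> 11 lines: moqrz sumhy gpdm mmp kdpro ynl zml zca hac tuz fvhan
Hunk 4: at line 2 remove [mmp] add [pizt,cugid] -> 12 lines: moqrz sumhy gpdm pizt cugid kdpro ynl zml zca hac tuz fvhan
Hunk 5: at line 3 remove [cugid,kdpro] add [pemsr,pbu] -> 12 lines: moqrz sumhy gpdm pizt pemsr pbu ynl zml zca hac tuz fvhan
Hunk 6: at line 3 remove [pizt] add [old,fimn] -> 13 lines: moqrz sumhy gpdm old fimn pemsr pbu ynl zml zca hac tuz fvhan
Final line count: 13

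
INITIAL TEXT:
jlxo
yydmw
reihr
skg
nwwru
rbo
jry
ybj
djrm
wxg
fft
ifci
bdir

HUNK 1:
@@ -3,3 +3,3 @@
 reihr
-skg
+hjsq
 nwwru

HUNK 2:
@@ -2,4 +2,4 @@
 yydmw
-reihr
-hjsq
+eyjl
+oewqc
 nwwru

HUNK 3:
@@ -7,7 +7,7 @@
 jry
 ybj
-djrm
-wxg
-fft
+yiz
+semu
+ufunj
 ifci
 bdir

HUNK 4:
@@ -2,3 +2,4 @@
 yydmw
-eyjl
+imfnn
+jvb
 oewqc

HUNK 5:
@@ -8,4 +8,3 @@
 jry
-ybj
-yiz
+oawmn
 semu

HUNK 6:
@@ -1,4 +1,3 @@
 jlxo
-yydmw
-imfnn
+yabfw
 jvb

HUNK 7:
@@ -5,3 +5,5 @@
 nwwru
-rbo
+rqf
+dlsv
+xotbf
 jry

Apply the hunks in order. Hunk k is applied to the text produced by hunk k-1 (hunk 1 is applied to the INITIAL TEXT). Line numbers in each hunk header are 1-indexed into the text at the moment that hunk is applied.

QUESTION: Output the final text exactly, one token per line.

Answer: jlxo
yabfw
jvb
oewqc
nwwru
rqf
dlsv
xotbf
jry
oawmn
semu
ufunj
ifci
bdir

Derivation:
Hunk 1: at line 3 remove [skg] add [hjsq] -> 13 lines: jlxo yydmw reihr hjsq nwwru rbo jry ybj djrm wxg fft ifci bdir
Hunk 2: at line 2 remove [reihr,hjsq] add [eyjl,oewqc] -> 13 lines: jlxo yydmw eyjl oewqc nwwru rbo jry ybj djrm wxg fft ifci bdir
Hunk 3: at line 7 remove [djrm,wxg,fft] add [yiz,semu,ufunj] -> 13 lines: jlxo yydmw eyjl oewqc nwwru rbo jry ybj yiz semu ufunj ifci bdir
Hunk 4: at line 2 remove [eyjl] add [imfnn,jvb] -> 14 lines: jlxo yydmw imfnn jvb oewqc nwwru rbo jry ybj yiz semu ufunj ifci bdir
Hunk 5: at line 8 remove [ybj,yiz] add [oawmn] -> 13 lines: jlxo yydmw imfnn jvb oewqc nwwru rbo jry oawmn semu ufunj ifci bdir
Hunk 6: at line 1 remove [yydmw,imfnn] add [yabfw] -> 12 lines: jlxo yabfw jvb oewqc nwwru rbo jry oawmn semu ufunj ifci bdir
Hunk 7: at line 5 remove [rbo] add [rqf,dlsv,xotbf] -> 14 lines: jlxo yabfw jvb oewqc nwwru rqf dlsv xotbf jry oawmn semu ufunj ifci bdir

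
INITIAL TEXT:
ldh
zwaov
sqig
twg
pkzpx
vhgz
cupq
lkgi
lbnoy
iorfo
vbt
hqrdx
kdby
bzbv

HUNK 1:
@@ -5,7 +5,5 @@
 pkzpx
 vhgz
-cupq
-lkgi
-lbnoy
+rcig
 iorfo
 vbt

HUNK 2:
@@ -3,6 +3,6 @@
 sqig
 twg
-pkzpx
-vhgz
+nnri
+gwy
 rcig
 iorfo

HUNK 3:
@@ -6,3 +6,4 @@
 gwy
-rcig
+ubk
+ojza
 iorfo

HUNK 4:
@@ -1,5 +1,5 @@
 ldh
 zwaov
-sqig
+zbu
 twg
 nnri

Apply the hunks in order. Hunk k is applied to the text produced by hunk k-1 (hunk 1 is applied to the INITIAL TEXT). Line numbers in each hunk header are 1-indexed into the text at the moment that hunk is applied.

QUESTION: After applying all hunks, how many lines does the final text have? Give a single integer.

Answer: 13

Derivation:
Hunk 1: at line 5 remove [cupq,lkgi,lbnoy] add [rcig] -> 12 lines: ldh zwaov sqig twg pkzpx vhgz rcig iorfo vbt hqrdx kdby bzbv
Hunk 2: at line 3 remove [pkzpx,vhgz] add [nnri,gwy] -> 12 lines: ldh zwaov sqig twg nnri gwy rcig iorfo vbt hqrdx kdby bzbv
Hunk 3: at line 6 remove [rcig] add [ubk,ojza] -> 13 lines: ldh zwaov sqig twg nnri gwy ubk ojza iorfo vbt hqrdx kdby bzbv
Hunk 4: at line 1 remove [sqig] add [zbu] -> 13 lines: ldh zwaov zbu twg nnri gwy ubk ojza iorfo vbt hqrdx kdby bzbv
Final line count: 13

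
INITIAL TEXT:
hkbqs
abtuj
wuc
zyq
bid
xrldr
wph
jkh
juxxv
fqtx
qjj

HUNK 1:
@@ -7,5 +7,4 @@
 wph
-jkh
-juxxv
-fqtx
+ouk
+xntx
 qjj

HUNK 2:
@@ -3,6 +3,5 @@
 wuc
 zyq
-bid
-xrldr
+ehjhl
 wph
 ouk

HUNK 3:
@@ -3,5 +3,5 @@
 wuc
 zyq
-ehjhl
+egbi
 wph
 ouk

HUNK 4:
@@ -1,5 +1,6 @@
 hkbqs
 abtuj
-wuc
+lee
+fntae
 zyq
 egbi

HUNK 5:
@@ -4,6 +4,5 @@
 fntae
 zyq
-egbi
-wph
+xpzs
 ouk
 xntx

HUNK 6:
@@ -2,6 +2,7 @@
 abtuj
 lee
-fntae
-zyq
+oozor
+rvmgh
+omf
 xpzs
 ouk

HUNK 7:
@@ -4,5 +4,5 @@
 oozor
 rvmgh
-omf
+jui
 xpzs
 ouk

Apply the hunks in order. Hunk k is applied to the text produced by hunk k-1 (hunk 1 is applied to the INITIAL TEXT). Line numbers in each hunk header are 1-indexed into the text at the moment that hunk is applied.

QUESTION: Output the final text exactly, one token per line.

Hunk 1: at line 7 remove [jkh,juxxv,fqtx] add [ouk,xntx] -> 10 lines: hkbqs abtuj wuc zyq bid xrldr wph ouk xntx qjj
Hunk 2: at line 3 remove [bid,xrldr] add [ehjhl] -> 9 lines: hkbqs abtuj wuc zyq ehjhl wph ouk xntx qjj
Hunk 3: at line 3 remove [ehjhl] add [egbi] -> 9 lines: hkbqs abtuj wuc zyq egbi wph ouk xntx qjj
Hunk 4: at line 1 remove [wuc] add [lee,fntae] -> 10 lines: hkbqs abtuj lee fntae zyq egbi wph ouk xntx qjj
Hunk 5: at line 4 remove [egbi,wph] add [xpzs] -> 9 lines: hkbqs abtuj lee fntae zyq xpzs ouk xntx qjj
Hunk 6: at line 2 remove [fntae,zyq] add [oozor,rvmgh,omf] -> 10 lines: hkbqs abtuj lee oozor rvmgh omf xpzs ouk xntx qjj
Hunk 7: at line 4 remove [omf] add [jui] -> 10 lines: hkbqs abtuj lee oozor rvmgh jui xpzs ouk xntx qjj

Answer: hkbqs
abtuj
lee
oozor
rvmgh
jui
xpzs
ouk
xntx
qjj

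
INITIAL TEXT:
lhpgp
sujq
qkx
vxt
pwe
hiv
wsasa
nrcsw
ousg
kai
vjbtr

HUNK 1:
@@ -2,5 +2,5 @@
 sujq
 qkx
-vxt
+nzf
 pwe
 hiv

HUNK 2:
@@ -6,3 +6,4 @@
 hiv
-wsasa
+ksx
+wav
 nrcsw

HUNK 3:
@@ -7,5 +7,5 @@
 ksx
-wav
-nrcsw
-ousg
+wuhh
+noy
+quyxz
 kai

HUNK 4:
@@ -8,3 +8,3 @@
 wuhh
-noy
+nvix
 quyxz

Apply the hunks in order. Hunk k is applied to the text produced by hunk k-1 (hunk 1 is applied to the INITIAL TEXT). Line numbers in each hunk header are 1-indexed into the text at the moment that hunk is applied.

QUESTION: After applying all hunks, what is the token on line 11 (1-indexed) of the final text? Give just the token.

Answer: kai

Derivation:
Hunk 1: at line 2 remove [vxt] add [nzf] -> 11 lines: lhpgp sujq qkx nzf pwe hiv wsasa nrcsw ousg kai vjbtr
Hunk 2: at line 6 remove [wsasa] add [ksx,wav] -> 12 lines: lhpgp sujq qkx nzf pwe hiv ksx wav nrcsw ousg kai vjbtr
Hunk 3: at line 7 remove [wav,nrcsw,ousg] add [wuhh,noy,quyxz] -> 12 lines: lhpgp sujq qkx nzf pwe hiv ksx wuhh noy quyxz kai vjbtr
Hunk 4: at line 8 remove [noy] add [nvix] -> 12 lines: lhpgp sujq qkx nzf pwe hiv ksx wuhh nvix quyxz kai vjbtr
Final line 11: kai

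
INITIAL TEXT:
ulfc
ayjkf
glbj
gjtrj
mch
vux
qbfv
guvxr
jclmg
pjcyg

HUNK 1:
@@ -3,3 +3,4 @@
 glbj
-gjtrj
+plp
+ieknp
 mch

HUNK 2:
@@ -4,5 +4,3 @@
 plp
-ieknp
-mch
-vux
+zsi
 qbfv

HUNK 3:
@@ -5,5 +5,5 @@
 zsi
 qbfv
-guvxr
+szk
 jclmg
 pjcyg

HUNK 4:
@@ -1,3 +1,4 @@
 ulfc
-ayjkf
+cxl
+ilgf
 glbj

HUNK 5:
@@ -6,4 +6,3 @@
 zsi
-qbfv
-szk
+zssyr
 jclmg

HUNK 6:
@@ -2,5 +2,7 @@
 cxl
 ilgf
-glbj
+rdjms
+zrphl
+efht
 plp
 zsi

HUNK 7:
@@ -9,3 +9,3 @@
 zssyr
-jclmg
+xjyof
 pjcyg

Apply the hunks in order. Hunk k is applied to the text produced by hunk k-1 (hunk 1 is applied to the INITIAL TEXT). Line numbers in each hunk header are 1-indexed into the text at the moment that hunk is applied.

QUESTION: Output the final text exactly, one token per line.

Hunk 1: at line 3 remove [gjtrj] add [plp,ieknp] -> 11 lines: ulfc ayjkf glbj plp ieknp mch vux qbfv guvxr jclmg pjcyg
Hunk 2: at line 4 remove [ieknp,mch,vux] add [zsi] -> 9 lines: ulfc ayjkf glbj plp zsi qbfv guvxr jclmg pjcyg
Hunk 3: at line 5 remove [guvxr] add [szk] -> 9 lines: ulfc ayjkf glbj plp zsi qbfv szk jclmg pjcyg
Hunk 4: at line 1 remove [ayjkf] add [cxl,ilgf] -> 10 lines: ulfc cxl ilgf glbj plp zsi qbfv szk jclmg pjcyg
Hunk 5: at line 6 remove [qbfv,szk] add [zssyr] -> 9 lines: ulfc cxl ilgf glbj plp zsi zssyr jclmg pjcyg
Hunk 6: at line 2 remove [glbj] add [rdjms,zrphl,efht] -> 11 lines: ulfc cxl ilgf rdjms zrphl efht plp zsi zssyr jclmg pjcyg
Hunk 7: at line 9 remove [jclmg] add [xjyof] -> 11 lines: ulfc cxl ilgf rdjms zrphl efht plp zsi zssyr xjyof pjcyg

Answer: ulfc
cxl
ilgf
rdjms
zrphl
efht
plp
zsi
zssyr
xjyof
pjcyg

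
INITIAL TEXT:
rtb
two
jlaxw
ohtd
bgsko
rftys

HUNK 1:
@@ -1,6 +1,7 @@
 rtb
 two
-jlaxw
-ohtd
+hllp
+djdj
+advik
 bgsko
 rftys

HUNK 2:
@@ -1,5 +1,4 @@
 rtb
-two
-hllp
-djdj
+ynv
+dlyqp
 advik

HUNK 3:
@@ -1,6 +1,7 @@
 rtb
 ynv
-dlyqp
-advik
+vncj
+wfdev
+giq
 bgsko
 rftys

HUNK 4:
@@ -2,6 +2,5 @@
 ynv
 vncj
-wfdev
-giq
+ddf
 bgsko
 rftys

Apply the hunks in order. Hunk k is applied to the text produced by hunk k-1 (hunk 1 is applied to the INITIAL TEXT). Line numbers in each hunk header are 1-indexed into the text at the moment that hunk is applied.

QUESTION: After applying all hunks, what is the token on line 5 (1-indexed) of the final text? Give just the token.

Answer: bgsko

Derivation:
Hunk 1: at line 1 remove [jlaxw,ohtd] add [hllp,djdj,advik] -> 7 lines: rtb two hllp djdj advik bgsko rftys
Hunk 2: at line 1 remove [two,hllp,djdj] add [ynv,dlyqp] -> 6 lines: rtb ynv dlyqp advik bgsko rftys
Hunk 3: at line 1 remove [dlyqp,advik] add [vncj,wfdev,giq] -> 7 lines: rtb ynv vncj wfdev giq bgsko rftys
Hunk 4: at line 2 remove [wfdev,giq] add [ddf] -> 6 lines: rtb ynv vncj ddf bgsko rftys
Final line 5: bgsko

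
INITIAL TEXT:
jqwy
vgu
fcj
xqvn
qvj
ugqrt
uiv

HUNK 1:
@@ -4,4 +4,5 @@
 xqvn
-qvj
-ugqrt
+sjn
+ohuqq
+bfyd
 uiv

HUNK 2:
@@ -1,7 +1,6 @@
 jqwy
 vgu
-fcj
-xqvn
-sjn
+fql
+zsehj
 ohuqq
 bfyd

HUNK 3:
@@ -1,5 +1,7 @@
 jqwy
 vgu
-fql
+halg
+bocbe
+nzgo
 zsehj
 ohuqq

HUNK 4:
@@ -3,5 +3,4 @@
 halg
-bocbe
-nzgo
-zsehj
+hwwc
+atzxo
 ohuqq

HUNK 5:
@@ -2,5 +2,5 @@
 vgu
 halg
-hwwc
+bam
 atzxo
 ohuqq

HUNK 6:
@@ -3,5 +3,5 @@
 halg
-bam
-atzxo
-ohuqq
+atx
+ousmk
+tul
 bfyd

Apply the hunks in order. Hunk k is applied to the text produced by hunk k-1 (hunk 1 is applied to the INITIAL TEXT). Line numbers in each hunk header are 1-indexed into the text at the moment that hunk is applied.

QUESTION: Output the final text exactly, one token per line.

Hunk 1: at line 4 remove [qvj,ugqrt] add [sjn,ohuqq,bfyd] -> 8 lines: jqwy vgu fcj xqvn sjn ohuqq bfyd uiv
Hunk 2: at line 1 remove [fcj,xqvn,sjn] add [fql,zsehj] -> 7 lines: jqwy vgu fql zsehj ohuqq bfyd uiv
Hunk 3: at line 1 remove [fql] add [halg,bocbe,nzgo] -> 9 lines: jqwy vgu halg bocbe nzgo zsehj ohuqq bfyd uiv
Hunk 4: at line 3 remove [bocbe,nzgo,zsehj] add [hwwc,atzxo] -> 8 lines: jqwy vgu halg hwwc atzxo ohuqq bfyd uiv
Hunk 5: at line 2 remove [hwwc] add [bam] -> 8 lines: jqwy vgu halg bam atzxo ohuqq bfyd uiv
Hunk 6: at line 3 remove [bam,atzxo,ohuqq] add [atx,ousmk,tul] -> 8 lines: jqwy vgu halg atx ousmk tul bfyd uiv

Answer: jqwy
vgu
halg
atx
ousmk
tul
bfyd
uiv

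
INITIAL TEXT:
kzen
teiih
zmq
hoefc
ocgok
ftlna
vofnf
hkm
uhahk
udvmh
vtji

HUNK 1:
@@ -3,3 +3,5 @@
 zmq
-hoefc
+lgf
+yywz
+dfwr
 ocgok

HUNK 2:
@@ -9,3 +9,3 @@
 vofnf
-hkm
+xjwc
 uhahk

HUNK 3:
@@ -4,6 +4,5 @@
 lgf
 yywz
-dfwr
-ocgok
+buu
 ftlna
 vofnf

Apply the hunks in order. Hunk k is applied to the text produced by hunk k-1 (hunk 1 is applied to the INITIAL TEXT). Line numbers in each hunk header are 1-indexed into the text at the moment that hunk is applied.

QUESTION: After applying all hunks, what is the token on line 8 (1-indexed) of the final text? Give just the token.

Hunk 1: at line 3 remove [hoefc] add [lgf,yywz,dfwr] -> 13 lines: kzen teiih zmq lgf yywz dfwr ocgok ftlna vofnf hkm uhahk udvmh vtji
Hunk 2: at line 9 remove [hkm] add [xjwc] -> 13 lines: kzen teiih zmq lgf yywz dfwr ocgok ftlna vofnf xjwc uhahk udvmh vtji
Hunk 3: at line 4 remove [dfwr,ocgok] add [buu] -> 12 lines: kzen teiih zmq lgf yywz buu ftlna vofnf xjwc uhahk udvmh vtji
Final line 8: vofnf

Answer: vofnf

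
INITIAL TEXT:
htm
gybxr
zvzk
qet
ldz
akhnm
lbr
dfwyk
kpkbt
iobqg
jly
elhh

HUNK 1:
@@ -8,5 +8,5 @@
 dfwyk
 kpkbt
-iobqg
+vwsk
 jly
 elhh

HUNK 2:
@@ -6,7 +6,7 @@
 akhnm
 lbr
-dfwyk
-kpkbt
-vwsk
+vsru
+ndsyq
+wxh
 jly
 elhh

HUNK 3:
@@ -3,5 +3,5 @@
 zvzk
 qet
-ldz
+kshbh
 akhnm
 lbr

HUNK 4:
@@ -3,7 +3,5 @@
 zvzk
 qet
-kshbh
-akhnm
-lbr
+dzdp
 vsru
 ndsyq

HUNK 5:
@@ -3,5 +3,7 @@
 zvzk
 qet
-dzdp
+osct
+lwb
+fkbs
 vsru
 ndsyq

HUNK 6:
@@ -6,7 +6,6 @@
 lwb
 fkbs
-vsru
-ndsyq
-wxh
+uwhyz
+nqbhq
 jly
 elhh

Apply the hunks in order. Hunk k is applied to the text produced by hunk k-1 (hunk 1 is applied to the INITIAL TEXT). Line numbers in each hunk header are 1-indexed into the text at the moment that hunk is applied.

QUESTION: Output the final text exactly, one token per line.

Answer: htm
gybxr
zvzk
qet
osct
lwb
fkbs
uwhyz
nqbhq
jly
elhh

Derivation:
Hunk 1: at line 8 remove [iobqg] add [vwsk] -> 12 lines: htm gybxr zvzk qet ldz akhnm lbr dfwyk kpkbt vwsk jly elhh
Hunk 2: at line 6 remove [dfwyk,kpkbt,vwsk] add [vsru,ndsyq,wxh] -> 12 lines: htm gybxr zvzk qet ldz akhnm lbr vsru ndsyq wxh jly elhh
Hunk 3: at line 3 remove [ldz] add [kshbh] -> 12 lines: htm gybxr zvzk qet kshbh akhnm lbr vsru ndsyq wxh jly elhh
Hunk 4: at line 3 remove [kshbh,akhnm,lbr] add [dzdp] -> 10 lines: htm gybxr zvzk qet dzdp vsru ndsyq wxh jly elhh
Hunk 5: at line 3 remove [dzdp] add [osct,lwb,fkbs] -> 12 lines: htm gybxr zvzk qet osct lwb fkbs vsru ndsyq wxh jly elhh
Hunk 6: at line 6 remove [vsru,ndsyq,wxh] add [uwhyz,nqbhq] -> 11 lines: htm gybxr zvzk qet osct lwb fkbs uwhyz nqbhq jly elhh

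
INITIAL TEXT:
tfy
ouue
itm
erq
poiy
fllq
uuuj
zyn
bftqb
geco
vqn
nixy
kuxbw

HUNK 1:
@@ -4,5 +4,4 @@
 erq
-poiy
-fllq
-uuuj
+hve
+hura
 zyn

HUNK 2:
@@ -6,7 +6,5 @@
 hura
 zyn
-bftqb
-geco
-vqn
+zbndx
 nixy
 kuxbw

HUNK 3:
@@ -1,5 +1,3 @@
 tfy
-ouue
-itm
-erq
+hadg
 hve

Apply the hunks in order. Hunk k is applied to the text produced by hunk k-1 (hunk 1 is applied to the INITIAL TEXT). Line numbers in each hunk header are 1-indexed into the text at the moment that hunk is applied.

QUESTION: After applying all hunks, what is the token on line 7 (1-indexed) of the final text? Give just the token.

Answer: nixy

Derivation:
Hunk 1: at line 4 remove [poiy,fllq,uuuj] add [hve,hura] -> 12 lines: tfy ouue itm erq hve hura zyn bftqb geco vqn nixy kuxbw
Hunk 2: at line 6 remove [bftqb,geco,vqn] add [zbndx] -> 10 lines: tfy ouue itm erq hve hura zyn zbndx nixy kuxbw
Hunk 3: at line 1 remove [ouue,itm,erq] add [hadg] -> 8 lines: tfy hadg hve hura zyn zbndx nixy kuxbw
Final line 7: nixy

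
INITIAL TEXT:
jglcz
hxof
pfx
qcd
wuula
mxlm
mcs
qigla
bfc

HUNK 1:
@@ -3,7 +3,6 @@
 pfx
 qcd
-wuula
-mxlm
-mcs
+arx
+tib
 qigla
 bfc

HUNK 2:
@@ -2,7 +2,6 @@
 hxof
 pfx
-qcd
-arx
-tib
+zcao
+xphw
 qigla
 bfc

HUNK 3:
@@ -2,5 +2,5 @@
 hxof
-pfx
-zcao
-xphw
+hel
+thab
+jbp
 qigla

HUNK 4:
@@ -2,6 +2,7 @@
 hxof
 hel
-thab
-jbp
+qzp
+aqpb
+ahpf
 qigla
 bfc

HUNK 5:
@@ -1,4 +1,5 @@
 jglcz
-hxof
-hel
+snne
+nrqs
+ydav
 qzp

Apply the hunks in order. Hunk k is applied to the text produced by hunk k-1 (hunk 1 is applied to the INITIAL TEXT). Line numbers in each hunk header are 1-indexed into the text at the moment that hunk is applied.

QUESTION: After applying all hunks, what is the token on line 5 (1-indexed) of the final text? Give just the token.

Hunk 1: at line 3 remove [wuula,mxlm,mcs] add [arx,tib] -> 8 lines: jglcz hxof pfx qcd arx tib qigla bfc
Hunk 2: at line 2 remove [qcd,arx,tib] add [zcao,xphw] -> 7 lines: jglcz hxof pfx zcao xphw qigla bfc
Hunk 3: at line 2 remove [pfx,zcao,xphw] add [hel,thab,jbp] -> 7 lines: jglcz hxof hel thab jbp qigla bfc
Hunk 4: at line 2 remove [thab,jbp] add [qzp,aqpb,ahpf] -> 8 lines: jglcz hxof hel qzp aqpb ahpf qigla bfc
Hunk 5: at line 1 remove [hxof,hel] add [snne,nrqs,ydav] -> 9 lines: jglcz snne nrqs ydav qzp aqpb ahpf qigla bfc
Final line 5: qzp

Answer: qzp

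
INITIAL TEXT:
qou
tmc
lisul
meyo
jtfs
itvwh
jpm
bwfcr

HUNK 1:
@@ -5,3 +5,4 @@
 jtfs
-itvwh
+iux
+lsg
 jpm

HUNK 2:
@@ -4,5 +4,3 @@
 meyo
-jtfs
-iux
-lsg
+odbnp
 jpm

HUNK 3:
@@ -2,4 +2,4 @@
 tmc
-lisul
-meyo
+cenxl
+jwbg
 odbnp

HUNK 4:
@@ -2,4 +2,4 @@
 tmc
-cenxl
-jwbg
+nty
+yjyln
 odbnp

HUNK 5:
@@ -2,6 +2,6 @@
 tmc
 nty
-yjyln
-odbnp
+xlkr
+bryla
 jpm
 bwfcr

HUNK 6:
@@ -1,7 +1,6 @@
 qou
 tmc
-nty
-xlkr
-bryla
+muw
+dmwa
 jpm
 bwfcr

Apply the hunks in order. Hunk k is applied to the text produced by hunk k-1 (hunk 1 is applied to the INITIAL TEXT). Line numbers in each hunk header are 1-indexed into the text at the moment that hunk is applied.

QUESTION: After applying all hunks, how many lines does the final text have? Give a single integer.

Answer: 6

Derivation:
Hunk 1: at line 5 remove [itvwh] add [iux,lsg] -> 9 lines: qou tmc lisul meyo jtfs iux lsg jpm bwfcr
Hunk 2: at line 4 remove [jtfs,iux,lsg] add [odbnp] -> 7 lines: qou tmc lisul meyo odbnp jpm bwfcr
Hunk 3: at line 2 remove [lisul,meyo] add [cenxl,jwbg] -> 7 lines: qou tmc cenxl jwbg odbnp jpm bwfcr
Hunk 4: at line 2 remove [cenxl,jwbg] add [nty,yjyln] -> 7 lines: qou tmc nty yjyln odbnp jpm bwfcr
Hunk 5: at line 2 remove [yjyln,odbnp] add [xlkr,bryla] -> 7 lines: qou tmc nty xlkr bryla jpm bwfcr
Hunk 6: at line 1 remove [nty,xlkr,bryla] add [muw,dmwa] -> 6 lines: qou tmc muw dmwa jpm bwfcr
Final line count: 6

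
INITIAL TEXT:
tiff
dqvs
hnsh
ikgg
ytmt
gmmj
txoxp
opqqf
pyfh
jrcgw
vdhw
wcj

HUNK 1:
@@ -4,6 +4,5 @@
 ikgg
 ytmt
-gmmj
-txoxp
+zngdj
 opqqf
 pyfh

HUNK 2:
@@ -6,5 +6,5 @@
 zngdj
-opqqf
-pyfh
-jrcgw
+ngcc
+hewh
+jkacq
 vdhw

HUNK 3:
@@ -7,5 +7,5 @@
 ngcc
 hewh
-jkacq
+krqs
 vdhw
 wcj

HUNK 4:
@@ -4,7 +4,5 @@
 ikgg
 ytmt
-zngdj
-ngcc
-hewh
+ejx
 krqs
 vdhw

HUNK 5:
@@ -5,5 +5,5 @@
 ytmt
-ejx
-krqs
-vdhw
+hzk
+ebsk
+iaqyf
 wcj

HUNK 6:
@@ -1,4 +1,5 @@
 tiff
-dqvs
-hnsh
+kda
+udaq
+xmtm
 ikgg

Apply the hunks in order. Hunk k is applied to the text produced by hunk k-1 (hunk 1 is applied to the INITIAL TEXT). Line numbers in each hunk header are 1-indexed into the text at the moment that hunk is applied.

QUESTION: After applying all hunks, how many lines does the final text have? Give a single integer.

Answer: 10

Derivation:
Hunk 1: at line 4 remove [gmmj,txoxp] add [zngdj] -> 11 lines: tiff dqvs hnsh ikgg ytmt zngdj opqqf pyfh jrcgw vdhw wcj
Hunk 2: at line 6 remove [opqqf,pyfh,jrcgw] add [ngcc,hewh,jkacq] -> 11 lines: tiff dqvs hnsh ikgg ytmt zngdj ngcc hewh jkacq vdhw wcj
Hunk 3: at line 7 remove [jkacq] add [krqs] -> 11 lines: tiff dqvs hnsh ikgg ytmt zngdj ngcc hewh krqs vdhw wcj
Hunk 4: at line 4 remove [zngdj,ngcc,hewh] add [ejx] -> 9 lines: tiff dqvs hnsh ikgg ytmt ejx krqs vdhw wcj
Hunk 5: at line 5 remove [ejx,krqs,vdhw] add [hzk,ebsk,iaqyf] -> 9 lines: tiff dqvs hnsh ikgg ytmt hzk ebsk iaqyf wcj
Hunk 6: at line 1 remove [dqvs,hnsh] add [kda,udaq,xmtm] -> 10 lines: tiff kda udaq xmtm ikgg ytmt hzk ebsk iaqyf wcj
Final line count: 10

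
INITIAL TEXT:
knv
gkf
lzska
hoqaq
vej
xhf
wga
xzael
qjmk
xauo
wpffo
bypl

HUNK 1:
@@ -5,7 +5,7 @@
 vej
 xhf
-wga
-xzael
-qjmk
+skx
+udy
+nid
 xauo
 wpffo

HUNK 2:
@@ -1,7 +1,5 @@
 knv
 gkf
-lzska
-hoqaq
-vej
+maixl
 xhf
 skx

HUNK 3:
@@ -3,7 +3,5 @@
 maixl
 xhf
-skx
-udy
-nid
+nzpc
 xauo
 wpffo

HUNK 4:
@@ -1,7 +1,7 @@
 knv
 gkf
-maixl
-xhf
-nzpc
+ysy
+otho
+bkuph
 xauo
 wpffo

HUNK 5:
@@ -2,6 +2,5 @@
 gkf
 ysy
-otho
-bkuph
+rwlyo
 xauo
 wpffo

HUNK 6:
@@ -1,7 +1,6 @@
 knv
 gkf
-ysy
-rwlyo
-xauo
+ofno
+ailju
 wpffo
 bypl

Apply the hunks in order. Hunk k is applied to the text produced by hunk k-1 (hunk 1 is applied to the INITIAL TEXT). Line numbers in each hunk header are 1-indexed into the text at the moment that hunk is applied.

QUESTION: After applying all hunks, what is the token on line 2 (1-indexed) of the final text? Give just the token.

Answer: gkf

Derivation:
Hunk 1: at line 5 remove [wga,xzael,qjmk] add [skx,udy,nid] -> 12 lines: knv gkf lzska hoqaq vej xhf skx udy nid xauo wpffo bypl
Hunk 2: at line 1 remove [lzska,hoqaq,vej] add [maixl] -> 10 lines: knv gkf maixl xhf skx udy nid xauo wpffo bypl
Hunk 3: at line 3 remove [skx,udy,nid] add [nzpc] -> 8 lines: knv gkf maixl xhf nzpc xauo wpffo bypl
Hunk 4: at line 1 remove [maixl,xhf,nzpc] add [ysy,otho,bkuph] -> 8 lines: knv gkf ysy otho bkuph xauo wpffo bypl
Hunk 5: at line 2 remove [otho,bkuph] add [rwlyo] -> 7 lines: knv gkf ysy rwlyo xauo wpffo bypl
Hunk 6: at line 1 remove [ysy,rwlyo,xauo] add [ofno,ailju] -> 6 lines: knv gkf ofno ailju wpffo bypl
Final line 2: gkf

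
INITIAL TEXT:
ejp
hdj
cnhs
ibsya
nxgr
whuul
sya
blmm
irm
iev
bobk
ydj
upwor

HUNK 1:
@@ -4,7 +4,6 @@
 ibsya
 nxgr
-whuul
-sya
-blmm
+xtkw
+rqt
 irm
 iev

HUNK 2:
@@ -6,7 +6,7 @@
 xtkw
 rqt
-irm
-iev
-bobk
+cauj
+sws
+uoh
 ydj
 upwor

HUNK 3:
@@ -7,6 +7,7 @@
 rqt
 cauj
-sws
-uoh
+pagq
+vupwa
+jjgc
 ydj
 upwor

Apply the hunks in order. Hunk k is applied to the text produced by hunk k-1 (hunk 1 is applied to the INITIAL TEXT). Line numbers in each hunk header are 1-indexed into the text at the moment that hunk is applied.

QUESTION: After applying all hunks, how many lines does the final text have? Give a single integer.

Answer: 13

Derivation:
Hunk 1: at line 4 remove [whuul,sya,blmm] add [xtkw,rqt] -> 12 lines: ejp hdj cnhs ibsya nxgr xtkw rqt irm iev bobk ydj upwor
Hunk 2: at line 6 remove [irm,iev,bobk] add [cauj,sws,uoh] -> 12 lines: ejp hdj cnhs ibsya nxgr xtkw rqt cauj sws uoh ydj upwor
Hunk 3: at line 7 remove [sws,uoh] add [pagq,vupwa,jjgc] -> 13 lines: ejp hdj cnhs ibsya nxgr xtkw rqt cauj pagq vupwa jjgc ydj upwor
Final line count: 13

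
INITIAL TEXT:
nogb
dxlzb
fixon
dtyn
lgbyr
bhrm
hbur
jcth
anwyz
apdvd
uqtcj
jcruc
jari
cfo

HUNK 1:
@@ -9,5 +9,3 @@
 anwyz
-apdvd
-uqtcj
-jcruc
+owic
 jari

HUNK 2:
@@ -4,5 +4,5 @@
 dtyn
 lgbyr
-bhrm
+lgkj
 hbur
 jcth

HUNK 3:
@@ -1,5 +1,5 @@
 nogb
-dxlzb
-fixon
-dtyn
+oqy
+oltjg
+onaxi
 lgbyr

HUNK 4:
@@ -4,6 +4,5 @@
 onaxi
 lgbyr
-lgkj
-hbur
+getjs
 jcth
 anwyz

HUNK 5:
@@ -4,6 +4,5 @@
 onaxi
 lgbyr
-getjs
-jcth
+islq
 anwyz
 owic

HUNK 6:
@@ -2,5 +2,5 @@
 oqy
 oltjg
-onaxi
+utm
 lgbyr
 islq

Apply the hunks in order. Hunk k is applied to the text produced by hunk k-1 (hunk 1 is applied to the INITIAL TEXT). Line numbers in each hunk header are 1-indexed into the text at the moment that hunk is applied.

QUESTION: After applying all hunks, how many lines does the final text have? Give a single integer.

Answer: 10

Derivation:
Hunk 1: at line 9 remove [apdvd,uqtcj,jcruc] add [owic] -> 12 lines: nogb dxlzb fixon dtyn lgbyr bhrm hbur jcth anwyz owic jari cfo
Hunk 2: at line 4 remove [bhrm] add [lgkj] -> 12 lines: nogb dxlzb fixon dtyn lgbyr lgkj hbur jcth anwyz owic jari cfo
Hunk 3: at line 1 remove [dxlzb,fixon,dtyn] add [oqy,oltjg,onaxi] -> 12 lines: nogb oqy oltjg onaxi lgbyr lgkj hbur jcth anwyz owic jari cfo
Hunk 4: at line 4 remove [lgkj,hbur] add [getjs] -> 11 lines: nogb oqy oltjg onaxi lgbyr getjs jcth anwyz owic jari cfo
Hunk 5: at line 4 remove [getjs,jcth] add [islq] -> 10 lines: nogb oqy oltjg onaxi lgbyr islq anwyz owic jari cfo
Hunk 6: at line 2 remove [onaxi] add [utm] -> 10 lines: nogb oqy oltjg utm lgbyr islq anwyz owic jari cfo
Final line count: 10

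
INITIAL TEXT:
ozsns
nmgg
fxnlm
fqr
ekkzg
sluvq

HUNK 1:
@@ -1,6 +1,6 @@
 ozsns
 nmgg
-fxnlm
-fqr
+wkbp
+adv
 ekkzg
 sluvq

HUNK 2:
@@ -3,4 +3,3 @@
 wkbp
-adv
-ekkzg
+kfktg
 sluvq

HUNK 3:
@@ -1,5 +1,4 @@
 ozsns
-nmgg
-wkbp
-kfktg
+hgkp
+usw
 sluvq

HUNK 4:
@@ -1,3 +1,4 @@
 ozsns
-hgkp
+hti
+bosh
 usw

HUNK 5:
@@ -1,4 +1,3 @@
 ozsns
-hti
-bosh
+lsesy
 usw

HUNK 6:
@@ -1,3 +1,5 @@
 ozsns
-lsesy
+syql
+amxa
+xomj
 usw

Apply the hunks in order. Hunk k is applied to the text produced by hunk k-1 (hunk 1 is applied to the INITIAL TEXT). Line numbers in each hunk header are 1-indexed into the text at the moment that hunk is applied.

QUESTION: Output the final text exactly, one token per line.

Answer: ozsns
syql
amxa
xomj
usw
sluvq

Derivation:
Hunk 1: at line 1 remove [fxnlm,fqr] add [wkbp,adv] -> 6 lines: ozsns nmgg wkbp adv ekkzg sluvq
Hunk 2: at line 3 remove [adv,ekkzg] add [kfktg] -> 5 lines: ozsns nmgg wkbp kfktg sluvq
Hunk 3: at line 1 remove [nmgg,wkbp,kfktg] add [hgkp,usw] -> 4 lines: ozsns hgkp usw sluvq
Hunk 4: at line 1 remove [hgkp] add [hti,bosh] -> 5 lines: ozsns hti bosh usw sluvq
Hunk 5: at line 1 remove [hti,bosh] add [lsesy] -> 4 lines: ozsns lsesy usw sluvq
Hunk 6: at line 1 remove [lsesy] add [syql,amxa,xomj] -> 6 lines: ozsns syql amxa xomj usw sluvq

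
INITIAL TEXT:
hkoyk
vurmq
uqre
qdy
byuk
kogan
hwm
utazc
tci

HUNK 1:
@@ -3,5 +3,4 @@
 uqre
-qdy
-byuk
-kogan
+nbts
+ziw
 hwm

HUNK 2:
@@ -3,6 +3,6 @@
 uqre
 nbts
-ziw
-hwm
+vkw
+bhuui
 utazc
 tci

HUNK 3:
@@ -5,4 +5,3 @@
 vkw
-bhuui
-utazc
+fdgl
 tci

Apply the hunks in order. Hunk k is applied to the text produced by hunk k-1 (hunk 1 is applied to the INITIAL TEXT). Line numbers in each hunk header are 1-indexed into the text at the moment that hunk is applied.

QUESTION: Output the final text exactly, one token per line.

Answer: hkoyk
vurmq
uqre
nbts
vkw
fdgl
tci

Derivation:
Hunk 1: at line 3 remove [qdy,byuk,kogan] add [nbts,ziw] -> 8 lines: hkoyk vurmq uqre nbts ziw hwm utazc tci
Hunk 2: at line 3 remove [ziw,hwm] add [vkw,bhuui] -> 8 lines: hkoyk vurmq uqre nbts vkw bhuui utazc tci
Hunk 3: at line 5 remove [bhuui,utazc] add [fdgl] -> 7 lines: hkoyk vurmq uqre nbts vkw fdgl tci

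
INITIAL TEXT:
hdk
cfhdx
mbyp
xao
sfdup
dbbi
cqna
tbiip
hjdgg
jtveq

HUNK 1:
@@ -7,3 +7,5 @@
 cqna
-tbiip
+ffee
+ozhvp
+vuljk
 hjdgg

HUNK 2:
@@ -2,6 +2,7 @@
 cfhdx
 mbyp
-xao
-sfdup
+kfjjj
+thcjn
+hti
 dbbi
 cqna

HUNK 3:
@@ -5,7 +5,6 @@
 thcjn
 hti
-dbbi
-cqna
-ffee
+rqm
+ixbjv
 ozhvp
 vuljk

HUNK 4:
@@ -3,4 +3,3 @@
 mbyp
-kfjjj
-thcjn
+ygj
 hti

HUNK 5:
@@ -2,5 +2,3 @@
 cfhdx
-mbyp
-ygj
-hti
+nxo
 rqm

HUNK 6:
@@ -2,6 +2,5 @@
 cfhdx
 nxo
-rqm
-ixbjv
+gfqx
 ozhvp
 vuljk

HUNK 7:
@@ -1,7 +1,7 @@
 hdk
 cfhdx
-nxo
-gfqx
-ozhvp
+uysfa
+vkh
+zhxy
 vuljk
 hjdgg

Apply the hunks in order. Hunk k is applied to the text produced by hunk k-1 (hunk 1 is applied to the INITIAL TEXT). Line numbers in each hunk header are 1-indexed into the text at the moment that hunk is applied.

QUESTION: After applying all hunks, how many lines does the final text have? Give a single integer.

Answer: 8

Derivation:
Hunk 1: at line 7 remove [tbiip] add [ffee,ozhvp,vuljk] -> 12 lines: hdk cfhdx mbyp xao sfdup dbbi cqna ffee ozhvp vuljk hjdgg jtveq
Hunk 2: at line 2 remove [xao,sfdup] add [kfjjj,thcjn,hti] -> 13 lines: hdk cfhdx mbyp kfjjj thcjn hti dbbi cqna ffee ozhvp vuljk hjdgg jtveq
Hunk 3: at line 5 remove [dbbi,cqna,ffee] add [rqm,ixbjv] -> 12 lines: hdk cfhdx mbyp kfjjj thcjn hti rqm ixbjv ozhvp vuljk hjdgg jtveq
Hunk 4: at line 3 remove [kfjjj,thcjn] add [ygj] -> 11 lines: hdk cfhdx mbyp ygj hti rqm ixbjv ozhvp vuljk hjdgg jtveq
Hunk 5: at line 2 remove [mbyp,ygj,hti] add [nxo] -> 9 lines: hdk cfhdx nxo rqm ixbjv ozhvp vuljk hjdgg jtveq
Hunk 6: at line 2 remove [rqm,ixbjv] add [gfqx] -> 8 lines: hdk cfhdx nxo gfqx ozhvp vuljk hjdgg jtveq
Hunk 7: at line 1 remove [nxo,gfqx,ozhvp] add [uysfa,vkh,zhxy] -> 8 lines: hdk cfhdx uysfa vkh zhxy vuljk hjdgg jtveq
Final line count: 8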